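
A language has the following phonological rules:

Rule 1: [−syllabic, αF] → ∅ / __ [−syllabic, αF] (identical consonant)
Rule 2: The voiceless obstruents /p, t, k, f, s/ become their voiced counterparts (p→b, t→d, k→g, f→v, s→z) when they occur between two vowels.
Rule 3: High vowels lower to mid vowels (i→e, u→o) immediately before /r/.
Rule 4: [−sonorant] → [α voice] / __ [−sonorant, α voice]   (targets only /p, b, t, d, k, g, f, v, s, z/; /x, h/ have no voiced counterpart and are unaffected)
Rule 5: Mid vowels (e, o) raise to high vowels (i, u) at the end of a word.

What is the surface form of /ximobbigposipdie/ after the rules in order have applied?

ximobikpozibdii

Rule 1 (degemination): /bb/ is a geminate; the first /b/ deletes. /ximobbigposipdie/ → ximobigposipdie.
Rule 2 (intervocalic voicing): /s/ is a voiceless obstruent between vowels /o/ and /i/, so it voices to [z]. /ximobigposipdie/ → ximobigpozipdie.
Rule 3 (pre-rhotic lowering): no segment meets the environment; /ximobigpozipdie/ is unchanged.
Rule 4 (regressive voicing assimilation): /g/ precedes the voiceless obstruent /p/, so it devoices to [k] by assimilation. /p/ precedes the voiced obstruent /d/, so it voices to [b] by assimilation. /ximobigpozipdie/ → ximobikpozibdie.
Rule 5 (final vowel raising): /e/ is a mid vowel in word-final position, so it raises to [i]. /ximobikpozibdie/ → ximobikpozibdii.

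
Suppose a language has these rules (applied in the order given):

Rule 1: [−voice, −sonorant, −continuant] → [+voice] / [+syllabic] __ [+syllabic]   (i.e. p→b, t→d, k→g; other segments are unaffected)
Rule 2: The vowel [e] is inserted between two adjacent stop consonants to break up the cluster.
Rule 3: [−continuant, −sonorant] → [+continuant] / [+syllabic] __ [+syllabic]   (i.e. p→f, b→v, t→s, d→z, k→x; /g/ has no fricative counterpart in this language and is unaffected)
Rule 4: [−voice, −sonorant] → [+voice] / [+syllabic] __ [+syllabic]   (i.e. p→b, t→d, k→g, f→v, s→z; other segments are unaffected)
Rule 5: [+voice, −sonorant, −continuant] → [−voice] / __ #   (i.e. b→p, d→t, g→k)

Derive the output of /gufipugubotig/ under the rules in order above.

guvivuguvozik

Rule 1 (intervocalic voicing): /p/ is a voiceless stop between vowels /i/ and /u/, so it voices to [b]. /t/ is a voiceless stop between vowels /o/ and /i/, so it voices to [d]. /gufipugubotig/ → gufibugubodig.
Rule 2 (stop-cluster e-epenthesis): no segment meets the environment; /gufibugubodig/ is unchanged.
Rule 3 (intervocalic spirantization): /b/ is a stop between vowels /i/ and /u/, so it spirantizes to the fricative [v]. /b/ is a stop between vowels /u/ and /o/, so it spirantizes to the fricative [v]. /d/ is a stop between vowels /o/ and /i/, so it spirantizes to the fricative [z]. /gufibugubodig/ → gufivuguvozig.
Rule 4 (intervocalic voicing): /f/ is a voiceless obstruent between vowels /u/ and /i/, so it voices to [v]. /gufivuguvozig/ → guvivuguvozig.
Rule 5 (final devoicing): /g/ is a voiced stop in word-final position, so it devoices to [k]. /guvivuguvozig/ → guvivuguvozik.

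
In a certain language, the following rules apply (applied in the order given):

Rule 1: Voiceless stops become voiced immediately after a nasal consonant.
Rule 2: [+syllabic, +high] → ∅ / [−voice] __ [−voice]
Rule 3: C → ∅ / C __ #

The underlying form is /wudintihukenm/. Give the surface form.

wudindihken

Rule 1 (post-nasal voicing): /t/ is a voiceless stop immediately after the nasal /n/, so it voices to [d]. /wudintihukenm/ → wudindihukenm.
Rule 2 (high vowel syncope): /u/ is a high vowel flanked by voiceless consonants /h/ and /k/, so it deletes. /wudindihukenm/ → wudindihkenm.
Rule 3 (final cluster simplification): /m/ is the second consonant of a word-final cluster /nm/, so it deletes. /wudindihkenm/ → wudindihken.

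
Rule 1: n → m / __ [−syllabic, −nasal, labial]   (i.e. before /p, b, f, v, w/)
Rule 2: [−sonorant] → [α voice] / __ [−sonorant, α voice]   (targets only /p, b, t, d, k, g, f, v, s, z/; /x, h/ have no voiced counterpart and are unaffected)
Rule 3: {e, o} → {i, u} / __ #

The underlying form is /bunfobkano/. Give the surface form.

bumfopkanu

Rule 1 (nasal place assimilation): /n/ precedes the labial consonant /f/, so it assimilates in place to [m]. /bunfobkano/ → bumfobkano.
Rule 2 (regressive voicing assimilation): /b/ precedes the voiceless obstruent /k/, so it devoices to [p] by assimilation. /bumfobkano/ → bumfopkano.
Rule 3 (final vowel raising): /o/ is a mid vowel in word-final position, so it raises to [u]. /bumfopkano/ → bumfopkanu.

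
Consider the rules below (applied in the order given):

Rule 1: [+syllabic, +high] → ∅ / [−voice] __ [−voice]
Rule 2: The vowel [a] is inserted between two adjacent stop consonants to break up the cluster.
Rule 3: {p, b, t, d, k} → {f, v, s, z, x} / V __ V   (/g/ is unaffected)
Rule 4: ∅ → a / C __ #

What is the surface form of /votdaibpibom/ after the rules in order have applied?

Rule 1 (high vowel syncope): no segment meets the environment; /votdaibpibom/ is unchanged.
Rule 2 (stop-cluster a-epenthesis): /t/ and /d/ form a stop–stop cluster, so [a] is inserted between them. /b/ and /p/ form a stop–stop cluster, so [a] is inserted between them. /votdaibpibom/ → votadaibapibom.
Rule 3 (intervocalic spirantization): /t/ is a stop between vowels /o/ and /a/, so it spirantizes to the fricative [s]. /d/ is a stop between vowels /a/ and /a/, so it spirantizes to the fricative [z]. /b/ is a stop between vowels /i/ and /a/, so it spirantizes to the fricative [v]. /p/ is a stop between vowels /a/ and /i/, so it spirantizes to the fricative [f]. /b/ is a stop between vowels /i/ and /o/, so it spirantizes to the fricative [v]. /votadaibapibom/ → vosazaivafivom.
Rule 4 (final a-epenthesis): the form ends in the consonant /m/, so [a] is inserted word-finally. /vosazaivafivom/ → vosazaivafivoma.

vosazaivafivoma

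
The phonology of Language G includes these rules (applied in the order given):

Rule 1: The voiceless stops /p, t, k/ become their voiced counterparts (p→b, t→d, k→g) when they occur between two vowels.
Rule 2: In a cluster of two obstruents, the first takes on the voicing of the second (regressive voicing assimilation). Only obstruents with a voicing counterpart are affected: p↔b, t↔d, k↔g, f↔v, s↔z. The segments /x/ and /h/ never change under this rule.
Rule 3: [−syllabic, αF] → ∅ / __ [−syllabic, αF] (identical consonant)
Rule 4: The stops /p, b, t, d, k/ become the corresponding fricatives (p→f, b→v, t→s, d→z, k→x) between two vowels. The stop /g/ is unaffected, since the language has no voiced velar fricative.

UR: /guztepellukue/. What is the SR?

gustevelugue

Rule 1 (intervocalic voicing): /p/ is a voiceless stop between vowels /e/ and /e/, so it voices to [b]. /k/ is a voiceless stop between vowels /u/ and /u/, so it voices to [g]. /guztepellukue/ → guztebellugue.
Rule 2 (regressive voicing assimilation): /z/ precedes the voiceless obstruent /t/, so it devoices to [s] by assimilation. /guztebellugue/ → gustebellugue.
Rule 3 (degemination): /ll/ is a geminate; the first /l/ deletes. /gustebellugue/ → gustebelugue.
Rule 4 (intervocalic spirantization): /b/ is a stop between vowels /e/ and /e/, so it spirantizes to the fricative [v]. /gustebelugue/ → gustevelugue.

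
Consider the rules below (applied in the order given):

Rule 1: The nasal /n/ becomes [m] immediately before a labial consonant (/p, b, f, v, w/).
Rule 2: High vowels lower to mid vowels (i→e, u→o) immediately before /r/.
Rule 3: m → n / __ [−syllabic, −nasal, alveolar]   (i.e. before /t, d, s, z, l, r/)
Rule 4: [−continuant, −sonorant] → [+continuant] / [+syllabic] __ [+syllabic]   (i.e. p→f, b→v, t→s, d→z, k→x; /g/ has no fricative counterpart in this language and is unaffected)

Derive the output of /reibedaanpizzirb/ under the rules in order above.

reivezaampizzerb

Rule 1 (nasal place assimilation): /n/ precedes the labial consonant /p/, so it assimilates in place to [m]. /reibedaanpizzirb/ → reibedaampizzirb.
Rule 2 (pre-rhotic lowering): /i/ is a high vowel immediately before /r/, so it lowers to [e]. /reibedaampizzirb/ → reibedaampizzerb.
Rule 3 (nasal place assimilation): no segment meets the environment; /reibedaampizzerb/ is unchanged.
Rule 4 (intervocalic spirantization): /b/ is a stop between vowels /i/ and /e/, so it spirantizes to the fricative [v]. /d/ is a stop between vowels /e/ and /a/, so it spirantizes to the fricative [z]. /reibedaampizzerb/ → reivezaampizzerb.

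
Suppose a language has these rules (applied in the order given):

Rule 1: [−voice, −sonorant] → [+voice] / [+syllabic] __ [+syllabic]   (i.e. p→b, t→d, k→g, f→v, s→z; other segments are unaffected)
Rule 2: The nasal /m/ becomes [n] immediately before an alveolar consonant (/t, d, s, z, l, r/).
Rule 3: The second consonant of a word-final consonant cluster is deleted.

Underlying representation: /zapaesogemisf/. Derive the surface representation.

zabaezogemis

Rule 1 (intervocalic voicing): /p/ is a voiceless obstruent between vowels /a/ and /a/, so it voices to [b]. /s/ is a voiceless obstruent between vowels /e/ and /o/, so it voices to [z]. /zapaesogemisf/ → zabaezogemisf.
Rule 2 (nasal place assimilation): no segment meets the environment; /zabaezogemisf/ is unchanged.
Rule 3 (final cluster simplification): /f/ is the second consonant of a word-final cluster /sf/, so it deletes. /zabaezogemisf/ → zabaezogemis.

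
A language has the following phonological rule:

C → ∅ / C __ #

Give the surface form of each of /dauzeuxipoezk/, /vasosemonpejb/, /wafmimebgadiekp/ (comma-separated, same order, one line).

/dauzeuxipoezk/: /k/ is the second consonant of a word-final cluster /zk/, so it deletes. → [dauzeuxipoez].
/vasosemonpejb/: /b/ is the second consonant of a word-final cluster /jb/, so it deletes. → [vasosemonpej].
/wafmimebgadiekp/: /p/ is the second consonant of a word-final cluster /kp/, so it deletes. → [wafmimebgadiek].

dauzeuxipoez, vasosemonpej, wafmimebgadiek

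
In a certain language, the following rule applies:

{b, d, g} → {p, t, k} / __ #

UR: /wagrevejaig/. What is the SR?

wagrevejaik

Scanning /wagrevejaig/: /g/ at position 3 is not in the conditioning environment; /g/ is a voiced stop in word-final position, so it devoices to [k].
Result: [wagrevejaik].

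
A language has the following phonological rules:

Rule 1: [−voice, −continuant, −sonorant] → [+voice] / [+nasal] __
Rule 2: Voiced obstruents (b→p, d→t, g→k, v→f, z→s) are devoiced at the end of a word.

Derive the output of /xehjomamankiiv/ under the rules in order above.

xehjomamangiif

Rule 1 (post-nasal voicing): /k/ is a voiceless stop immediately after the nasal /n/, so it voices to [g]. /xehjomamankiiv/ → xehjomamangiiv.
Rule 2 (final devoicing): /v/ is a voiced obstruent in word-final position, so it devoices to [f]. /xehjomamangiiv/ → xehjomamangiif.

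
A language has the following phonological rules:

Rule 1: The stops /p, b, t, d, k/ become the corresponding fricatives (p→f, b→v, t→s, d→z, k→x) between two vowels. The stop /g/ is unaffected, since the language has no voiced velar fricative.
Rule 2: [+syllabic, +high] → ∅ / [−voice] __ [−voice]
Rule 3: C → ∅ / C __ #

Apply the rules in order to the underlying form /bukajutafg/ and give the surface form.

buxajusaf

Rule 1 (intervocalic spirantization): /k/ is a stop between vowels /u/ and /a/, so it spirantizes to the fricative [x]. /t/ is a stop between vowels /u/ and /a/, so it spirantizes to the fricative [s]. /bukajutafg/ → buxajusafg.
Rule 2 (high vowel syncope): no segment meets the environment; /buxajusafg/ is unchanged.
Rule 3 (final cluster simplification): /g/ is the second consonant of a word-final cluster /fg/, so it deletes. /buxajusafg/ → buxajusaf.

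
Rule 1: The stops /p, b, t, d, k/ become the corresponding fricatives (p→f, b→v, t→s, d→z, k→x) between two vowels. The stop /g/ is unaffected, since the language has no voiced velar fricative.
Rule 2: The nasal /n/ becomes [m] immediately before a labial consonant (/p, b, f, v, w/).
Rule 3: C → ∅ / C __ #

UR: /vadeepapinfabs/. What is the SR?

Rule 1 (intervocalic spirantization): /d/ is a stop between vowels /a/ and /e/, so it spirantizes to the fricative [z]. /p/ is a stop between vowels /e/ and /a/, so it spirantizes to the fricative [f]. /p/ is a stop between vowels /a/ and /i/, so it spirantizes to the fricative [f]. /vadeepapinfabs/ → vazeefafinfabs.
Rule 2 (nasal place assimilation): /n/ precedes the labial consonant /f/, so it assimilates in place to [m]. /vazeefafinfabs/ → vazeefafimfabs.
Rule 3 (final cluster simplification): /s/ is the second consonant of a word-final cluster /bs/, so it deletes. /vazeefafimfabs/ → vazeefafimfab.

vazeefafimfab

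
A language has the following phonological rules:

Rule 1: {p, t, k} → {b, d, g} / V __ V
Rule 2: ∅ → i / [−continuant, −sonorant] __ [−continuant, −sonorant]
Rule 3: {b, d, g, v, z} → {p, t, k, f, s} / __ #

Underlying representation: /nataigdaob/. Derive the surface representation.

nadaigidaop

Rule 1 (intervocalic voicing): /t/ is a voiceless stop between vowels /a/ and /a/, so it voices to [d]. /nataigdaob/ → nadaigdaob.
Rule 2 (stop-cluster i-epenthesis): /g/ and /d/ form a stop–stop cluster, so [i] is inserted between them. /nadaigdaob/ → nadaigidaob.
Rule 3 (final devoicing): /b/ is a voiced obstruent in word-final position, so it devoices to [p]. /nadaigidaob/ → nadaigidaop.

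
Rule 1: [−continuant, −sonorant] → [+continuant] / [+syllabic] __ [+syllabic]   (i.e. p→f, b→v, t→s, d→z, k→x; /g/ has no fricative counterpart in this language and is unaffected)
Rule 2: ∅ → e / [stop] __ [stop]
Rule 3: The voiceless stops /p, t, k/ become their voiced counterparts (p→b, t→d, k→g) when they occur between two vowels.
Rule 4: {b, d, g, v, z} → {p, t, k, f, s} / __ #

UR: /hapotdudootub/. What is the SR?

hafodeduzoosup

Rule 1 (intervocalic spirantization): /p/ is a stop between vowels /a/ and /o/, so it spirantizes to the fricative [f]. /d/ is a stop between vowels /u/ and /o/, so it spirantizes to the fricative [z]. /t/ is a stop between vowels /o/ and /u/, so it spirantizes to the fricative [s]. /hapotdudootub/ → hafotduzoosub.
Rule 2 (stop-cluster e-epenthesis): /t/ and /d/ form a stop–stop cluster, so [e] is inserted between them. /hafotduzoosub/ → hafoteduzoosub.
Rule 3 (intervocalic voicing): /t/ is a voiceless stop between vowels /o/ and /e/, so it voices to [d]. /hafoteduzoosub/ → hafodeduzoosub.
Rule 4 (final devoicing): /b/ is a voiced obstruent in word-final position, so it devoices to [p]. /hafodeduzoosub/ → hafodeduzoosup.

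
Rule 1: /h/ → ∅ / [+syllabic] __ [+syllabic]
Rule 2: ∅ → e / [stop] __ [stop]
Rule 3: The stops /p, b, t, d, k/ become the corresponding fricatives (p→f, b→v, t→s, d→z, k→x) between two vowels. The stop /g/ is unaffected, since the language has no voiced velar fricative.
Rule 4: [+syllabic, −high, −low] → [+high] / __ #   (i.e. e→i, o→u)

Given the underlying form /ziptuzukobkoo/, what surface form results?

zifesuzuxovexou

Rule 1 (intervocalic h-deletion): no segment meets the environment; /ziptuzukobkoo/ is unchanged.
Rule 2 (stop-cluster e-epenthesis): /p/ and /t/ form a stop–stop cluster, so [e] is inserted between them. /b/ and /k/ form a stop–stop cluster, so [e] is inserted between them. /ziptuzukobkoo/ → zipetuzukobekoo.
Rule 3 (intervocalic spirantization): /p/ is a stop between vowels /i/ and /e/, so it spirantizes to the fricative [f]. /t/ is a stop between vowels /e/ and /u/, so it spirantizes to the fricative [s]. /k/ is a stop between vowels /u/ and /o/, so it spirantizes to the fricative [x]. /b/ is a stop between vowels /o/ and /e/, so it spirantizes to the fricative [v]. /k/ is a stop between vowels /e/ and /o/, so it spirantizes to the fricative [x]. /zipetuzukobekoo/ → zifesuzuxovexoo.
Rule 4 (final vowel raising): /o/ is a mid vowel in word-final position, so it raises to [u]. /zifesuzuxovexoo/ → zifesuzuxovexou.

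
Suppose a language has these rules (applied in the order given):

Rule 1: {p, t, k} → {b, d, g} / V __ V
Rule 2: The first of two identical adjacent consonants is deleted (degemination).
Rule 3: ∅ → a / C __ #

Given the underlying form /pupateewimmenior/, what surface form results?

pubadeewimeniora

Rule 1 (intervocalic voicing): /p/ is a voiceless stop between vowels /u/ and /a/, so it voices to [b]. /t/ is a voiceless stop between vowels /a/ and /e/, so it voices to [d]. /pupateewimmenior/ → pubadeewimmenior.
Rule 2 (degemination): /mm/ is a geminate; the first /m/ deletes. /pubadeewimmenior/ → pubadeewimenior.
Rule 3 (final a-epenthesis): the form ends in the consonant /r/, so [a] is inserted word-finally. /pubadeewimenior/ → pubadeewimeniora.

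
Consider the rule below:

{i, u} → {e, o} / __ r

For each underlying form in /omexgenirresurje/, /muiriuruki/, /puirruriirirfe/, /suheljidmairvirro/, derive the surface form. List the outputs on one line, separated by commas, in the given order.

/omexgenirresurje/: /i/ is a high vowel immediately before /r/, so it lowers to [e]. /u/ is a high vowel immediately before /r/, so it lowers to [o]. → [omexgenerresorje].
/muiriuruki/: /i/ is a high vowel immediately before /r/, so it lowers to [e]. /u/ is a high vowel immediately before /r/, so it lowers to [o]. → [muerioruki].
/puirruriirirfe/: /i/ is a high vowel immediately before /r/, so it lowers to [e]. /u/ is a high vowel immediately before /r/, so it lowers to [o]. /i/ is a high vowel immediately before /r/, so it lowers to [e]. /i/ is a high vowel immediately before /r/, so it lowers to [e]. → [puerroriererfe].
/suheljidmairvirro/: /i/ is a high vowel immediately before /r/, so it lowers to [e]. /i/ is a high vowel immediately before /r/, so it lowers to [e]. → [suheljidmaerverro].

omexgenerresorje, muerioruki, puerroriererfe, suheljidmaerverro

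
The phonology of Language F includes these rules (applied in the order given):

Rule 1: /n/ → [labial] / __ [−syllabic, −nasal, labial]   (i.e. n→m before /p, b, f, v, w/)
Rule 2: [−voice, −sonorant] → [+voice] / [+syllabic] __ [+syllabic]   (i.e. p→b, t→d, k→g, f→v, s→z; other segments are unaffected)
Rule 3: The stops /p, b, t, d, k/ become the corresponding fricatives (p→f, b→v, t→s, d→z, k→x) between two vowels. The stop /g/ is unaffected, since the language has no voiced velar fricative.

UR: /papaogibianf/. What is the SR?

Rule 1 (nasal place assimilation): /n/ precedes the labial consonant /f/, so it assimilates in place to [m]. /papaogibianf/ → papaogibiamf.
Rule 2 (intervocalic voicing): /p/ is a voiceless obstruent between vowels /a/ and /a/, so it voices to [b]. /papaogibiamf/ → pabaogibiamf.
Rule 3 (intervocalic spirantization): /b/ is a stop between vowels /a/ and /a/, so it spirantizes to the fricative [v]. /b/ is a stop between vowels /i/ and /i/, so it spirantizes to the fricative [v]. /pabaogibiamf/ → pavaogiviamf.

pavaogiviamf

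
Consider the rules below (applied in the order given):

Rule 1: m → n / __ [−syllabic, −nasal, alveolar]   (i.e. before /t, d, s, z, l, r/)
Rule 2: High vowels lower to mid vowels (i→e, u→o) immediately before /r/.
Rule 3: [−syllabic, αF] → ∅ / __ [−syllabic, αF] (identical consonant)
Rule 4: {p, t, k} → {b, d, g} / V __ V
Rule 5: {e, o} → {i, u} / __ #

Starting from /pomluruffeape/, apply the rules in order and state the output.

Rule 1 (nasal place assimilation): /m/ precedes the alveolar consonant /l/, so it assimilates in place to [n]. /pomluruffeape/ → ponluruffeape.
Rule 2 (pre-rhotic lowering): /u/ is a high vowel immediately before /r/, so it lowers to [o]. /ponluruffeape/ → ponloruffeape.
Rule 3 (degemination): /ff/ is a geminate; the first /f/ deletes. /ponloruffeape/ → ponlorufeape.
Rule 4 (intervocalic voicing): /p/ is a voiceless stop between vowels /a/ and /e/, so it voices to [b]. /ponlorufeape/ → ponlorufeabe.
Rule 5 (final vowel raising): /e/ is a mid vowel in word-final position, so it raises to [i]. /ponlorufeabe/ → ponlorufeabi.

ponlorufeabi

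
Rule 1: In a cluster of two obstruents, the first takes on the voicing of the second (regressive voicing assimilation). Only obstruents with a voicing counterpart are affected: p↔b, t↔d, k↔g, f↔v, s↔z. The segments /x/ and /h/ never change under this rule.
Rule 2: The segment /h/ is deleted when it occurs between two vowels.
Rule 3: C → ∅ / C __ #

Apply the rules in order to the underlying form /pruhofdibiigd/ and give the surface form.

Rule 1 (regressive voicing assimilation): /f/ precedes the voiced obstruent /d/, so it voices to [v] by assimilation. /pruhofdibiigd/ → pruhovdibiigd.
Rule 2 (intervocalic h-deletion): /h/ occurs between vowels /u/ and /o/, so it deletes. /pruhovdibiigd/ → pruovdibiigd.
Rule 3 (final cluster simplification): /d/ is the second consonant of a word-final cluster /gd/, so it deletes. /pruovdibiigd/ → pruovdibiig.

pruovdibiig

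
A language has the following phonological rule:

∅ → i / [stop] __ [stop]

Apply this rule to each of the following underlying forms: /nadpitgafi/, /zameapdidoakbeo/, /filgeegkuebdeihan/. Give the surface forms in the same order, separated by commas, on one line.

nadipitigafi, zameapididoakibeo, filgeegikuebideihan

/nadpitgafi/: /d/ and /p/ form a stop–stop cluster, so [i] is inserted between them. /t/ and /g/ form a stop–stop cluster, so [i] is inserted between them. → [nadipitigafi].
/zameapdidoakbeo/: /p/ and /d/ form a stop–stop cluster, so [i] is inserted between them. /k/ and /b/ form a stop–stop cluster, so [i] is inserted between them. → [zameapididoakibeo].
/filgeegkuebdeihan/: /g/ and /k/ form a stop–stop cluster, so [i] is inserted between them. /b/ and /d/ form a stop–stop cluster, so [i] is inserted between them. → [filgeegikuebideihan].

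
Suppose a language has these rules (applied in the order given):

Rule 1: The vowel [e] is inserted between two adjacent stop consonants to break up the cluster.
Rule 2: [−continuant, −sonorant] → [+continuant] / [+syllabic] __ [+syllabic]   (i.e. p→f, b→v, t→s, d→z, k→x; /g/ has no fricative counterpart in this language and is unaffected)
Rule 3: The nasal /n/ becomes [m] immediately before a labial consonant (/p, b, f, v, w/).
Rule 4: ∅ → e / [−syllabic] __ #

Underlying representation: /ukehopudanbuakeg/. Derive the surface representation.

uxehofuzambuaxege

Rule 1 (stop-cluster e-epenthesis): no segment meets the environment; /ukehopudanbuakeg/ is unchanged.
Rule 2 (intervocalic spirantization): /k/ is a stop between vowels /u/ and /e/, so it spirantizes to the fricative [x]. /p/ is a stop between vowels /o/ and /u/, so it spirantizes to the fricative [f]. /d/ is a stop between vowels /u/ and /a/, so it spirantizes to the fricative [z]. /k/ is a stop between vowels /a/ and /e/, so it spirantizes to the fricative [x]. /ukehopudanbuakeg/ → uxehofuzanbuaxeg.
Rule 3 (nasal place assimilation): /n/ precedes the labial consonant /b/, so it assimilates in place to [m]. /uxehofuzanbuaxeg/ → uxehofuzambuaxeg.
Rule 4 (final e-epenthesis): the form ends in the consonant /g/, so [e] is inserted word-finally. /uxehofuzambuaxeg/ → uxehofuzambuaxege.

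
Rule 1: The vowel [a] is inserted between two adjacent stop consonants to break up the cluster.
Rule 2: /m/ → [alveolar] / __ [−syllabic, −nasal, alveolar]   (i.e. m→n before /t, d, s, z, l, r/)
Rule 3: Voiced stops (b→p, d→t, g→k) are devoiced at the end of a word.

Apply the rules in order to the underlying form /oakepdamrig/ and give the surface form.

Rule 1 (stop-cluster a-epenthesis): /p/ and /d/ form a stop–stop cluster, so [a] is inserted between them. /oakepdamrig/ → oakepadamrig.
Rule 2 (nasal place assimilation): /m/ precedes the alveolar consonant /r/, so it assimilates in place to [n]. /oakepadamrig/ → oakepadanrig.
Rule 3 (final devoicing): /g/ is a voiced stop in word-final position, so it devoices to [k]. /oakepadanrig/ → oakepadanrik.

oakepadanrik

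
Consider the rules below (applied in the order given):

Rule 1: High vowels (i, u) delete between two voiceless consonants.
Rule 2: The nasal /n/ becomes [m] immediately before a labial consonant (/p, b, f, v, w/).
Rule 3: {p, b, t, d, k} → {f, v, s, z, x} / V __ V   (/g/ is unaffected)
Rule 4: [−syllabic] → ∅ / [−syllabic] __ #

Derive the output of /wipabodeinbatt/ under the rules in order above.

Rule 1 (high vowel syncope): no segment meets the environment; /wipabodeinbatt/ is unchanged.
Rule 2 (nasal place assimilation): /n/ precedes the labial consonant /b/, so it assimilates in place to [m]. /wipabodeinbatt/ → wipabodeimbatt.
Rule 3 (intervocalic spirantization): /p/ is a stop between vowels /i/ and /a/, so it spirantizes to the fricative [f]. /b/ is a stop between vowels /a/ and /o/, so it spirantizes to the fricative [v]. /d/ is a stop between vowels /o/ and /e/, so it spirantizes to the fricative [z]. /wipabodeimbatt/ → wifavozeimbatt.
Rule 4 (final cluster simplification): /t/ is the second consonant of a word-final cluster /tt/, so it deletes. /wifavozeimbatt/ → wifavozeimbat.

wifavozeimbat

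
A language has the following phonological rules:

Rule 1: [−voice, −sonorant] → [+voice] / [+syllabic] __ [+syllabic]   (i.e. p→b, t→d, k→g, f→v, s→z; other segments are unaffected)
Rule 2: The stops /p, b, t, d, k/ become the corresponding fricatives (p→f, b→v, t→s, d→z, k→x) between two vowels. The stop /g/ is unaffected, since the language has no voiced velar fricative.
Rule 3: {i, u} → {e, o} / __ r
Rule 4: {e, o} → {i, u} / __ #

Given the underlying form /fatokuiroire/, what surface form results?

Rule 1 (intervocalic voicing): /t/ is a voiceless obstruent between vowels /a/ and /o/, so it voices to [d]. /k/ is a voiceless obstruent between vowels /o/ and /u/, so it voices to [g]. /fatokuiroire/ → fadoguiroire.
Rule 2 (intervocalic spirantization): /d/ is a stop between vowels /a/ and /o/, so it spirantizes to the fricative [z]. /fadoguiroire/ → fazoguiroire.
Rule 3 (pre-rhotic lowering): /i/ is a high vowel immediately before /r/, so it lowers to [e]. /i/ is a high vowel immediately before /r/, so it lowers to [e]. /fazoguiroire/ → fazogueroere.
Rule 4 (final vowel raising): /e/ is a mid vowel in word-final position, so it raises to [i]. /fazogueroere/ → fazogueroeri.

fazogueroeri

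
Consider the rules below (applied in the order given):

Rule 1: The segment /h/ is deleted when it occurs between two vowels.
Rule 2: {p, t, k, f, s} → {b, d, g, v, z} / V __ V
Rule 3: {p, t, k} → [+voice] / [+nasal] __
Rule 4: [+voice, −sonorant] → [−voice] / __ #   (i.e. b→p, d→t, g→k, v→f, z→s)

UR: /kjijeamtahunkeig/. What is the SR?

Rule 1 (intervocalic h-deletion): /h/ occurs between vowels /a/ and /u/, so it deletes. /kjijeamtahunkeig/ → kjijeamtaunkeig.
Rule 2 (intervocalic voicing): no segment meets the environment; /kjijeamtaunkeig/ is unchanged.
Rule 3 (post-nasal voicing): /t/ is a voiceless stop immediately after the nasal /m/, so it voices to [d]. /k/ is a voiceless stop immediately after the nasal /n/, so it voices to [g]. /kjijeamtaunkeig/ → kjijeamdaungeig.
Rule 4 (final devoicing): /g/ is a voiced obstruent in word-final position, so it devoices to [k]. /kjijeamdaungeig/ → kjijeamdaungeik.

kjijeamdaungeik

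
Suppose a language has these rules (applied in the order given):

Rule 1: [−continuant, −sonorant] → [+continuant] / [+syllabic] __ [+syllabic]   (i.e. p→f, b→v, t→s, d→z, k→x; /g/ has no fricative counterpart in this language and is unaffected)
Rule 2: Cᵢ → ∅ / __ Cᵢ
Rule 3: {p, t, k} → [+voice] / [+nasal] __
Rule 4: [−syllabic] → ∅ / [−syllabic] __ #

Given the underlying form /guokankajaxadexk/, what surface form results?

guoxangajaxazex

Rule 1 (intervocalic spirantization): /k/ is a stop between vowels /o/ and /a/, so it spirantizes to the fricative [x]. /d/ is a stop between vowels /a/ and /e/, so it spirantizes to the fricative [z]. /guokankajaxadexk/ → guoxankajaxazexk.
Rule 2 (degemination): no segment meets the environment; /guoxankajaxazexk/ is unchanged.
Rule 3 (post-nasal voicing): /k/ is a voiceless stop immediately after the nasal /n/, so it voices to [g]. /guoxankajaxazexk/ → guoxangajaxazexk.
Rule 4 (final cluster simplification): /k/ is the second consonant of a word-final cluster /xk/, so it deletes. /guoxangajaxazexk/ → guoxangajaxazex.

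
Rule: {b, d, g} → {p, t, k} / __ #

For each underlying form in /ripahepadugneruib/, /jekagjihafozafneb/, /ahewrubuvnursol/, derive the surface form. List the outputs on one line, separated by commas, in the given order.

/ripahepadugneruib/: /b/ is a voiced stop in word-final position, so it devoices to [p]. → [ripahepadugneruip].
/jekagjihafozafneb/: /b/ is a voiced stop in word-final position, so it devoices to [p]. → [jekagjihafozafnep].
/ahewrubuvnursol/: the rule's environment is not met; surfaces unchanged as [ahewrubuvnursol].

ripahepadugneruip, jekagjihafozafnep, ahewrubuvnursol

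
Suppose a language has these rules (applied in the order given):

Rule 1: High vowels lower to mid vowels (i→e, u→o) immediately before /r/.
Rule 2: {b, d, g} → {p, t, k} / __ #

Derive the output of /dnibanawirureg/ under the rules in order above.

Rule 1 (pre-rhotic lowering): /i/ is a high vowel immediately before /r/, so it lowers to [e]. /u/ is a high vowel immediately before /r/, so it lowers to [o]. /dnibanawirureg/ → dnibanaweroreg.
Rule 2 (final devoicing): /g/ is a voiced stop in word-final position, so it devoices to [k]. /dnibanaweroreg/ → dnibanawerorek.

dnibanawerorek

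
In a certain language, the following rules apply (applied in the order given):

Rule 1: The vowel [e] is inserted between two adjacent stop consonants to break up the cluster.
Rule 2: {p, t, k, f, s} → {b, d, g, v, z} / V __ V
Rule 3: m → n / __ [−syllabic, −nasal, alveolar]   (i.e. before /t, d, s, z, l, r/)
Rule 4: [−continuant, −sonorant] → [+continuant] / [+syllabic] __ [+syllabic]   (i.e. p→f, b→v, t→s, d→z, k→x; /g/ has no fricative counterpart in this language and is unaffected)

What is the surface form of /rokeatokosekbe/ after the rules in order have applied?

rogeazogozegeve

Rule 1 (stop-cluster e-epenthesis): /k/ and /b/ form a stop–stop cluster, so [e] is inserted between them. /rokeatokosekbe/ → rokeatokosekebe.
Rule 2 (intervocalic voicing): /k/ is a voiceless obstruent between vowels /o/ and /e/, so it voices to [g]. /t/ is a voiceless obstruent between vowels /a/ and /o/, so it voices to [d]. /k/ is a voiceless obstruent between vowels /o/ and /o/, so it voices to [g]. /s/ is a voiceless obstruent between vowels /o/ and /e/, so it voices to [z]. /k/ is a voiceless obstruent between vowels /e/ and /e/, so it voices to [g]. /rokeatokosekebe/ → rogeadogozegebe.
Rule 3 (nasal place assimilation): no segment meets the environment; /rogeadogozegebe/ is unchanged.
Rule 4 (intervocalic spirantization): /d/ is a stop between vowels /a/ and /o/, so it spirantizes to the fricative [z]. /b/ is a stop between vowels /e/ and /e/, so it spirantizes to the fricative [v]. /rogeadogozegebe/ → rogeazogozegeve.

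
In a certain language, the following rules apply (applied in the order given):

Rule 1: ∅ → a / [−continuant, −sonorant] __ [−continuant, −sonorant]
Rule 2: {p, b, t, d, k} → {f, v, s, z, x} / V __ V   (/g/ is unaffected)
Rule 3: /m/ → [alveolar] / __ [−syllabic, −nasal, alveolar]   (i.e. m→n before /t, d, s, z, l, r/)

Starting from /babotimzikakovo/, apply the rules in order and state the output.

bavosinzixaxovo

Rule 1 (stop-cluster a-epenthesis): no segment meets the environment; /babotimzikakovo/ is unchanged.
Rule 2 (intervocalic spirantization): /b/ is a stop between vowels /a/ and /o/, so it spirantizes to the fricative [v]. /t/ is a stop between vowels /o/ and /i/, so it spirantizes to the fricative [s]. /k/ is a stop between vowels /i/ and /a/, so it spirantizes to the fricative [x]. /k/ is a stop between vowels /a/ and /o/, so it spirantizes to the fricative [x]. /babotimzikakovo/ → bavosimzixaxovo.
Rule 3 (nasal place assimilation): /m/ precedes the alveolar consonant /z/, so it assimilates in place to [n]. /bavosimzixaxovo/ → bavosinzixaxovo.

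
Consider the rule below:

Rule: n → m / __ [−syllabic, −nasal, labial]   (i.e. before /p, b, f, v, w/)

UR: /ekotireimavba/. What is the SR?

No segment of /ekotireimavba/ meets the structural description of the rule, so the form surfaces unchanged.

ekotireimavba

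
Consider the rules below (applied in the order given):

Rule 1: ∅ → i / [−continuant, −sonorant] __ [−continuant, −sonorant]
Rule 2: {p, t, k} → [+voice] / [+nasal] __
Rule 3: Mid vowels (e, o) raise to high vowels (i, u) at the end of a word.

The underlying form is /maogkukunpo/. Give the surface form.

maogikukunbu

Rule 1 (stop-cluster i-epenthesis): /g/ and /k/ form a stop–stop cluster, so [i] is inserted between them. /maogkukunpo/ → maogikukunpo.
Rule 2 (post-nasal voicing): /p/ is a voiceless stop immediately after the nasal /n/, so it voices to [b]. /maogikukunpo/ → maogikukunbo.
Rule 3 (final vowel raising): /o/ is a mid vowel in word-final position, so it raises to [u]. /maogikukunbo/ → maogikukunbu.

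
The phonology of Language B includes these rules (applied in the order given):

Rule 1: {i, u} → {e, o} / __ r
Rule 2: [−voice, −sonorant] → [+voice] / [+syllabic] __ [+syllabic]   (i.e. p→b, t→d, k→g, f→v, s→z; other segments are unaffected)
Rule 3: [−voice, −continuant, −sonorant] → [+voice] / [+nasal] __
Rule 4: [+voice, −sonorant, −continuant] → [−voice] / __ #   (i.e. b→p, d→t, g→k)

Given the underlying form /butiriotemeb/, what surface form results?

buderiodemep

Rule 1 (pre-rhotic lowering): /i/ is a high vowel immediately before /r/, so it lowers to [e]. /butiriotemeb/ → buteriotemeb.
Rule 2 (intervocalic voicing): /t/ is a voiceless obstruent between vowels /u/ and /e/, so it voices to [d]. /t/ is a voiceless obstruent between vowels /o/ and /e/, so it voices to [d]. /buteriotemeb/ → buderiodemeb.
Rule 3 (post-nasal voicing): no segment meets the environment; /buderiodemeb/ is unchanged.
Rule 4 (final devoicing): /b/ is a voiced stop in word-final position, so it devoices to [p]. /buderiodemeb/ → buderiodemep.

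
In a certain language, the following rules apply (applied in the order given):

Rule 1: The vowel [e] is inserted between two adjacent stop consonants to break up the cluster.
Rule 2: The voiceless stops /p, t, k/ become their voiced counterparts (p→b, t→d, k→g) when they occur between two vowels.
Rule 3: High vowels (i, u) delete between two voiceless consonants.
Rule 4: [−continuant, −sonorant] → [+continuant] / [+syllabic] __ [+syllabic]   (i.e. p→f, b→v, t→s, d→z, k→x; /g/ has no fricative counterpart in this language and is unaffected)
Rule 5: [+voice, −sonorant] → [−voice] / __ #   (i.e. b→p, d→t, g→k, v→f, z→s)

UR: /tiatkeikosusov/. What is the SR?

Rule 1 (stop-cluster e-epenthesis): /t/ and /k/ form a stop–stop cluster, so [e] is inserted between them. /tiatkeikosusov/ → tiatekeikosusov.
Rule 2 (intervocalic voicing): /t/ is a voiceless stop between vowels /a/ and /e/, so it voices to [d]. /k/ is a voiceless stop between vowels /e/ and /e/, so it voices to [g]. /k/ is a voiceless stop between vowels /i/ and /o/, so it voices to [g]. /tiatekeikosusov/ → tiadegeigosusov.
Rule 3 (high vowel syncope): /u/ is a high vowel flanked by voiceless consonants /s/ and /s/, so it deletes. /tiadegeigosusov/ → tiadegeigossov.
Rule 4 (intervocalic spirantization): /d/ is a stop between vowels /a/ and /e/, so it spirantizes to the fricative [z]. /tiadegeigossov/ → tiazegeigossov.
Rule 5 (final devoicing): /v/ is a voiced obstruent in word-final position, so it devoices to [f]. /tiazegeigossov/ → tiazegeigossof.

tiazegeigossof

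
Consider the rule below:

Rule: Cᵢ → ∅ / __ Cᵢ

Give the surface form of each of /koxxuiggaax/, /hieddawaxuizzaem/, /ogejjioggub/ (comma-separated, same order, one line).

/koxxuiggaax/: /xx/ is a geminate; the first /x/ deletes. /gg/ is a geminate; the first /g/ deletes. → [koxuigaax].
/hieddawaxuizzaem/: /dd/ is a geminate; the first /d/ deletes. /zz/ is a geminate; the first /z/ deletes. → [hiedawaxuizaem].
/ogejjioggub/: /jj/ is a geminate; the first /j/ deletes. /gg/ is a geminate; the first /g/ deletes. → [ogejiogub].

koxuigaax, hiedawaxuizaem, ogejiogub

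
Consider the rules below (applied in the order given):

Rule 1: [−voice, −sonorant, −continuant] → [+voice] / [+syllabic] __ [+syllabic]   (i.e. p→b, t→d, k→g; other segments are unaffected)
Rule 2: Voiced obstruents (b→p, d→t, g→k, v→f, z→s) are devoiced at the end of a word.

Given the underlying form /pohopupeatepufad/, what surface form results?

pohobubeadebufat

Rule 1 (intervocalic voicing): /p/ is a voiceless stop between vowels /o/ and /u/, so it voices to [b]. /p/ is a voiceless stop between vowels /u/ and /e/, so it voices to [b]. /t/ is a voiceless stop between vowels /a/ and /e/, so it voices to [d]. /p/ is a voiceless stop between vowels /e/ and /u/, so it voices to [b]. /pohopupeatepufad/ → pohobubeadebufad.
Rule 2 (final devoicing): /d/ is a voiced obstruent in word-final position, so it devoices to [t]. /pohobubeadebufad/ → pohobubeadebufat.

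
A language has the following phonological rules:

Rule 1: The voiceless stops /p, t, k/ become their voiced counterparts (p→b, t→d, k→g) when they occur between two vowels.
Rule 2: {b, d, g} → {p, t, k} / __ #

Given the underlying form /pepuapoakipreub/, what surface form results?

pebuaboagipreup

Rule 1 (intervocalic voicing): /p/ is a voiceless stop between vowels /e/ and /u/, so it voices to [b]. /p/ is a voiceless stop between vowels /a/ and /o/, so it voices to [b]. /k/ is a voiceless stop between vowels /a/ and /i/, so it voices to [g]. /pepuapoakipreub/ → pebuaboagipreub.
Rule 2 (final devoicing): /b/ is a voiced stop in word-final position, so it devoices to [p]. /pebuaboagipreub/ → pebuaboagipreup.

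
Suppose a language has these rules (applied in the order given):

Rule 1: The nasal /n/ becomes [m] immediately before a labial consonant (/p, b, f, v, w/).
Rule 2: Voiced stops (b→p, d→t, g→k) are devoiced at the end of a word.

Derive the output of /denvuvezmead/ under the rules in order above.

Rule 1 (nasal place assimilation): /n/ precedes the labial consonant /v/, so it assimilates in place to [m]. /denvuvezmead/ → demvuvezmead.
Rule 2 (final devoicing): /d/ is a voiced stop in word-final position, so it devoices to [t]. /demvuvezmead/ → demvuvezmeat.

demvuvezmeat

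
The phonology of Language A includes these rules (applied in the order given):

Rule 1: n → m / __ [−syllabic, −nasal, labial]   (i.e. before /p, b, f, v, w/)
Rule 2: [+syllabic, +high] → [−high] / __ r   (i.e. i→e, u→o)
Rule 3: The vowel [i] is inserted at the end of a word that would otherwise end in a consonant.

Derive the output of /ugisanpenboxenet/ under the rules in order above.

Rule 1 (nasal place assimilation): /n/ precedes the labial consonant /p/, so it assimilates in place to [m]. /n/ precedes the labial consonant /b/, so it assimilates in place to [m]. /ugisanpenboxenet/ → ugisampemboxenet.
Rule 2 (pre-rhotic lowering): no segment meets the environment; /ugisampemboxenet/ is unchanged.
Rule 3 (final i-epenthesis): the form ends in the consonant /t/, so [i] is inserted word-finally. /ugisampemboxenet/ → ugisampemboxeneti.

ugisampemboxeneti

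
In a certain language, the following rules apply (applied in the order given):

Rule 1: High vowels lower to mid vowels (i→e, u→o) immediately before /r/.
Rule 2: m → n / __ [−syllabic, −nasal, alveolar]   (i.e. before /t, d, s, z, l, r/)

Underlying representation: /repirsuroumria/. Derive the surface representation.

Rule 1 (pre-rhotic lowering): /i/ is a high vowel immediately before /r/, so it lowers to [e]. /u/ is a high vowel immediately before /r/, so it lowers to [o]. /repirsuroumria/ → repersoroumria.
Rule 2 (nasal place assimilation): /m/ precedes the alveolar consonant /r/, so it assimilates in place to [n]. /repersoroumria/ → repersorounria.

repersorounria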